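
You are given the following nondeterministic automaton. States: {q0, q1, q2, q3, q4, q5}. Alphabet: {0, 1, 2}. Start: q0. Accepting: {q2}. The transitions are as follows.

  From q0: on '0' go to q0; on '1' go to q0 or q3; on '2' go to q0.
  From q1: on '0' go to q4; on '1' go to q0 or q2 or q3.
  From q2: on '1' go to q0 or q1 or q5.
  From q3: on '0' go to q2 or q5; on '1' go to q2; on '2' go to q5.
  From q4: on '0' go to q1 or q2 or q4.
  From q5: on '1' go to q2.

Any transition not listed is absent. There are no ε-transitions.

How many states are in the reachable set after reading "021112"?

Start in {q0}.
Read '0': {q0} → {q0}.
Read '2': {q0} → {q0}.
Read '1': {q0} → {q0, q3}.
Read '1': {q0, q3} → {q0, q2, q3}.
Read '1': {q0, q2, q3} → {q0, q1, q2, q3, q5}.
Read '2': {q0, q1, q2, q3, q5} → {q0, q5}.
That set has 2 states.

2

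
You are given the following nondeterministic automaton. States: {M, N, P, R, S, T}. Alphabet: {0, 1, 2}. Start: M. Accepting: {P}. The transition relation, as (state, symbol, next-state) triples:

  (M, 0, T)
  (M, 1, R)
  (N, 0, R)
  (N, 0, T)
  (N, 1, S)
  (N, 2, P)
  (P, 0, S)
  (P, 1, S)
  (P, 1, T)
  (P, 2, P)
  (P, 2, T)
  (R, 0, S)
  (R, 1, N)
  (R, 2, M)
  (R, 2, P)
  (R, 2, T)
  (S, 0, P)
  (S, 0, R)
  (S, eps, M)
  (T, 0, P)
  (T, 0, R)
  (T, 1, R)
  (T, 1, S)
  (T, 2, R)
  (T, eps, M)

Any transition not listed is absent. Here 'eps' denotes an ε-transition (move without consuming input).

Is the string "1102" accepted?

Start in {M}.
Read '1': {M} → {R}.
Read '1': {R} → {N}.
Read '0': {N} → {M, R, T}.
Read '2': {M, R, T} → {M, P, R, T}.
The final set {M, P, R, T} contains the accepting state P.

Yes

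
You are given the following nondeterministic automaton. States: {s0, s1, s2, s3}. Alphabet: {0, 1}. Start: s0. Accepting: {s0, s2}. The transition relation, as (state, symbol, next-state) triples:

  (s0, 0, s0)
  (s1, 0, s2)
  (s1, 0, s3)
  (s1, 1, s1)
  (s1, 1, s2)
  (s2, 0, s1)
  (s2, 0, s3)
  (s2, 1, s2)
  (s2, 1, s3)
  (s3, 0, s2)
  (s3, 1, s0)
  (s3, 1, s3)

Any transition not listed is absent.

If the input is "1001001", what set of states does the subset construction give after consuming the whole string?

Start in {s0}.
Read '1': {s0} → ∅.
The set is empty and remains empty for the remaining 6 symbols.

∅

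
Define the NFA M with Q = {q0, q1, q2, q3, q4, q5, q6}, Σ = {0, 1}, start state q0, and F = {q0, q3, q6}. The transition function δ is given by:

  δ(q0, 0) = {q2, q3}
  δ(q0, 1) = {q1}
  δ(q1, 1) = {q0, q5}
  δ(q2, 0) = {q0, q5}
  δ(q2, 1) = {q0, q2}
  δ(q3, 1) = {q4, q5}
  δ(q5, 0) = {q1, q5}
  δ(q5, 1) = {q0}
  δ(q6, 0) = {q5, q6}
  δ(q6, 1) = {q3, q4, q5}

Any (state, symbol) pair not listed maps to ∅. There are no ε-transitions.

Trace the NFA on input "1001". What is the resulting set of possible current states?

∅

Start in {q0}.
Read '1': q0→{q1}; now {q1}.
Read '0': q1→∅; now ∅.
The set is empty and remains empty for the remaining 2 symbols.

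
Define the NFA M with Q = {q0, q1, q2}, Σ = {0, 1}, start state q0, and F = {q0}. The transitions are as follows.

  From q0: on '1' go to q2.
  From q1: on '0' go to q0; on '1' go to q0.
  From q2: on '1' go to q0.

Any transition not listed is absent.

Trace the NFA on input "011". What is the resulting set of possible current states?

∅

Start in {q0}.
Read '0': q0→∅; now ∅.
The set is empty and remains empty for the remaining 2 symbols.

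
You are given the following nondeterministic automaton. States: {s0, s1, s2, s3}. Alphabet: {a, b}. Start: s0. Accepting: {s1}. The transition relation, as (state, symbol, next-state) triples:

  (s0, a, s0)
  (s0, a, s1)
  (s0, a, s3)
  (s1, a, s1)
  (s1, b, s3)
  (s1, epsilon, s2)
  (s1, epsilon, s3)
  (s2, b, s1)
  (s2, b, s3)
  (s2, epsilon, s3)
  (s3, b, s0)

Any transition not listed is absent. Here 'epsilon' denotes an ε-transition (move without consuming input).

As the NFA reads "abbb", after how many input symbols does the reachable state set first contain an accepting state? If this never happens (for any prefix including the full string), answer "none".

Start in {s0}.
Read 'a': s0→{s0, s1, s3}; union {s0, s1, s3}; ε-closure = {s0, s1, s2, s3}.
None of the earlier sets intersect F, but {s0, s1, s2, s3} does.

1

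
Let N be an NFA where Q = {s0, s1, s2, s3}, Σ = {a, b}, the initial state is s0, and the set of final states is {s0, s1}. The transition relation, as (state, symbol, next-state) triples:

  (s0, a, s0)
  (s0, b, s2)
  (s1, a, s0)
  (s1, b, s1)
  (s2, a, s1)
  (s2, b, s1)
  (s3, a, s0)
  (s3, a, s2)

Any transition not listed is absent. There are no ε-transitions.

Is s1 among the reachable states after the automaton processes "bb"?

Yes

Start in {s0}.
Read 'b': s0→{s2}; now {s2}.
Read 'b': s2→{s1}; now {s1}.
State s1 is in {s1}.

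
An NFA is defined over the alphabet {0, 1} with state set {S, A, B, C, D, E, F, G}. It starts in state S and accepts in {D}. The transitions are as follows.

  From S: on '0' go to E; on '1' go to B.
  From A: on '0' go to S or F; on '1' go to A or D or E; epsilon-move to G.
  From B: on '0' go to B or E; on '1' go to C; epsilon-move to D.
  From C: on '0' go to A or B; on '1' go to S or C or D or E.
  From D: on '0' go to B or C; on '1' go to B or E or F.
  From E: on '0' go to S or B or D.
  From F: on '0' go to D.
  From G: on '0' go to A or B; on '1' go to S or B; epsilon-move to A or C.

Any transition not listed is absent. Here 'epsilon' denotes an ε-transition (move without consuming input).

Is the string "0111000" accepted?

No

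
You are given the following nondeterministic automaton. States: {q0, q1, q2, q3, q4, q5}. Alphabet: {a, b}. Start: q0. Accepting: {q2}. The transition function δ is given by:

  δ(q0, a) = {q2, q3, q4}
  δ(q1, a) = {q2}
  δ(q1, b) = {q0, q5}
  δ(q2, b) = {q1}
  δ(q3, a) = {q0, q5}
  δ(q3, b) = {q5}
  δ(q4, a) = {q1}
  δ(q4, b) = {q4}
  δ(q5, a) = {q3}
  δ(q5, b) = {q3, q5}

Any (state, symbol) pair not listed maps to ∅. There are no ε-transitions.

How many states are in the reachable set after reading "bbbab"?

Start in {q0}.
Read 'b': q0→∅; now ∅.
The set is empty and remains empty for the remaining 4 symbols.
That set has 0 states.

0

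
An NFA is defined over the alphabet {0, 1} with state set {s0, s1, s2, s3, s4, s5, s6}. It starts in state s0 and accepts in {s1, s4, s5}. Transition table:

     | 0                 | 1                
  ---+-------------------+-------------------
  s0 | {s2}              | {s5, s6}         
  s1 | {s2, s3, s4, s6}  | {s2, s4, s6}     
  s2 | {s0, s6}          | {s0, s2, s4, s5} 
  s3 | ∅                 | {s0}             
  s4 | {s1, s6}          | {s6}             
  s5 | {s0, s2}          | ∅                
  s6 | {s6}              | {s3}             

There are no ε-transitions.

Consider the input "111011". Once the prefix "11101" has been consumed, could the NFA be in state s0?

Start in {s0}.
Read '1': s0→{s5, s6}; now {s5, s6}.
Read '1': s5→∅, s6→{s3}; now {s3}.
Read '1': s3→{s0}; now {s0}.
Read '0': s0→{s2}; now {s2}.
Read '1': s2→{s0, s2, s4, s5}; now {s0, s2, s4, s5}.
State s0 is in {s0, s2, s4, s5}.

Yes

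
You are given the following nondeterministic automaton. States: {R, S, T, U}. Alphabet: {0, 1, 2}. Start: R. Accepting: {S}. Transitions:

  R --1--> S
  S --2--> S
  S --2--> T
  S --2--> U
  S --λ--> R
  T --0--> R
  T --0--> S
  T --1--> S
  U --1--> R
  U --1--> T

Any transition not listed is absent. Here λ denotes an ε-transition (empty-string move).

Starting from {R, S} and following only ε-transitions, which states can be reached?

{R, S}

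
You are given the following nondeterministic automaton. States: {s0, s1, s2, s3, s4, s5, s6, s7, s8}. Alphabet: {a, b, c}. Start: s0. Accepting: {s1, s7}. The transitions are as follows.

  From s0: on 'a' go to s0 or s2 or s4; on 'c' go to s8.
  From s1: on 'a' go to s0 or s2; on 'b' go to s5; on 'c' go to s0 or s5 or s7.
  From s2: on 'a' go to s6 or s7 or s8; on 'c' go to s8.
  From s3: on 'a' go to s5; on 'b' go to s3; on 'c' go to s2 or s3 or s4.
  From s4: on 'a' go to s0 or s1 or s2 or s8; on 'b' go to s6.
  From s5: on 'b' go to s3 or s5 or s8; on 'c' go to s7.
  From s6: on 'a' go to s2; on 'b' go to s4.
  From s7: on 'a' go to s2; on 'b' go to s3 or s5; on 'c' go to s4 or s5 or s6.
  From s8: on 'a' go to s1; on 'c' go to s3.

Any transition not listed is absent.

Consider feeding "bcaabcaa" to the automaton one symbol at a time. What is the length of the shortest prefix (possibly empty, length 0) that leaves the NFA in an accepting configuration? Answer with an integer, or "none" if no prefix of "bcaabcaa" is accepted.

none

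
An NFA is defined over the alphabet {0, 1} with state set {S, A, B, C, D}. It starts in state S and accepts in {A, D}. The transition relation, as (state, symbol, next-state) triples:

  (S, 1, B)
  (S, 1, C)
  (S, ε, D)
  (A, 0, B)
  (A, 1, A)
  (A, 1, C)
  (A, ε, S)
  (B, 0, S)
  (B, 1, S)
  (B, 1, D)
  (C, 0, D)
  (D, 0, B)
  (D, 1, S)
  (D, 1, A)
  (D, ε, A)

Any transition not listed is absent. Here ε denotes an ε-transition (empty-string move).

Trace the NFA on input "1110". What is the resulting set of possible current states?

Start: ε-closure({S}) = {S, A, D}.
Read '1': {S, A, D} → {S, A, B, C, D}.
Read '1': {S, A, B, C, D} → {S, A, B, C, D}.
Read '1': {S, A, B, C, D} → {S, A, B, C, D}.
Read '0': {S, A, B, C, D} → {S, A, B, D}.

{S, A, B, D}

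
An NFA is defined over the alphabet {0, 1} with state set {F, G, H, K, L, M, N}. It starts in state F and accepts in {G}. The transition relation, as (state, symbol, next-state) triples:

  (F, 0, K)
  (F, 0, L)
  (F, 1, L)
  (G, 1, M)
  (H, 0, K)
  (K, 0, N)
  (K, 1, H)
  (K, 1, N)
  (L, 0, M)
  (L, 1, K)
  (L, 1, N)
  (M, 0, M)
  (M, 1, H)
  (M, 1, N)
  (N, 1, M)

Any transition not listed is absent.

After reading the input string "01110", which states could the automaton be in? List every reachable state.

{K, M}

Start in {F}.
Read '0': {F} → {K, L}.
Read '1': {K, L} → {H, K, N}.
Read '1': {H, K, N} → {H, M, N}.
Read '1': {H, M, N} → {H, M, N}.
Read '0': {H, M, N} → {K, M}.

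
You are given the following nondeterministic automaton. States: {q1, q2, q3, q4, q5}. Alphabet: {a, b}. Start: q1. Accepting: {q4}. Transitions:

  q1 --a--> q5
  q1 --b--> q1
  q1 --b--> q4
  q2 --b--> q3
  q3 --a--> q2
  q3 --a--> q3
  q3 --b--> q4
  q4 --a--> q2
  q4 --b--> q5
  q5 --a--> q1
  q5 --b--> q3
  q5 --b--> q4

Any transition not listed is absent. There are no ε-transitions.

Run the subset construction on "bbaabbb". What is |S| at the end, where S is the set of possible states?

Start in {q1}.
Read 'b': {q1} → {q1, q4}.
Read 'b': {q1, q4} → {q1, q4, q5}.
Read 'a': {q1, q4, q5} → {q1, q2, q5}.
Read 'a': {q1, q2, q5} → {q1, q5}.
Read 'b': {q1, q5} → {q1, q3, q4}.
Read 'b': {q1, q3, q4} → {q1, q4, q5}.
Read 'b': {q1, q4, q5} → {q1, q3, q4, q5}.
That set has 4 states.

4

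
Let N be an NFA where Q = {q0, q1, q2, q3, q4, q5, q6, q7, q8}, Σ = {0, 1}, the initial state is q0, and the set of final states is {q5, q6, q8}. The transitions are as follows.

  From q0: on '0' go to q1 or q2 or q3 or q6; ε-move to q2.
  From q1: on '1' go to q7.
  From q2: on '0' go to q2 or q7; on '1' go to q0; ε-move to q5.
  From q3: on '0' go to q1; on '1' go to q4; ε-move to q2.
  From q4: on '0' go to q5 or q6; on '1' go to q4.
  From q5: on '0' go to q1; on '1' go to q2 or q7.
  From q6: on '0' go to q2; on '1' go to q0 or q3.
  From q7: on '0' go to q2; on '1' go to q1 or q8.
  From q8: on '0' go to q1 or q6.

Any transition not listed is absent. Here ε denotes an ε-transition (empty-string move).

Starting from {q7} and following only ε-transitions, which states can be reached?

{q7}

Begin with {q7}.
No ε-moves leave this set, so the closure equals the set itself.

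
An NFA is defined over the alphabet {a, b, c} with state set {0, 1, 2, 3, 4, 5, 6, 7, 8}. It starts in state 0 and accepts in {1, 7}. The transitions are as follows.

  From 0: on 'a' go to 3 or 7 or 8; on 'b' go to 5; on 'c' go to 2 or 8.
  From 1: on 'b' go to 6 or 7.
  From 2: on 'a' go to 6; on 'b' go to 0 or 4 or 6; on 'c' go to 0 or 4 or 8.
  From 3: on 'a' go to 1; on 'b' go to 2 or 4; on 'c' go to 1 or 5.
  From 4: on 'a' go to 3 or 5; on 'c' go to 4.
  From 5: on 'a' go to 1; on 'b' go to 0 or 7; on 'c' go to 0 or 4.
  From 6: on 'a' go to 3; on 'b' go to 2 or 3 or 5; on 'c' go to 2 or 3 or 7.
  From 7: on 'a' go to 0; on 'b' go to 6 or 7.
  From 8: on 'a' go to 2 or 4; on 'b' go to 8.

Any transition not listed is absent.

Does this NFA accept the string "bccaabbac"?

Yes

Start in {0}.
Read 'b': {0} → {5}.
Read 'c': {5} → {0, 4}.
Read 'c': {0, 4} → {2, 4, 8}.
Read 'a': {2, 4, 8} → {2, 3, 4, 5, 6}.
Read 'a': {2, 3, 4, 5, 6} → {1, 3, 5, 6}.
Read 'b': {1, 3, 5, 6} → {0, 2, 3, 4, 5, 6, 7}.
Read 'b': {0, 2, 3, 4, 5, 6, 7} → {0, 2, 3, 4, 5, 6, 7}.
Read 'a': {0, 2, 3, 4, 5, 6, 7} → {0, 1, 3, 5, 6, 7, 8}.
Read 'c': {0, 1, 3, 5, 6, 7, 8} → {0, 1, 2, 3, 4, 5, 7, 8}.
The final set {0, 1, 2, 3, 4, 5, 7, 8} contains the accepting states 1, 7.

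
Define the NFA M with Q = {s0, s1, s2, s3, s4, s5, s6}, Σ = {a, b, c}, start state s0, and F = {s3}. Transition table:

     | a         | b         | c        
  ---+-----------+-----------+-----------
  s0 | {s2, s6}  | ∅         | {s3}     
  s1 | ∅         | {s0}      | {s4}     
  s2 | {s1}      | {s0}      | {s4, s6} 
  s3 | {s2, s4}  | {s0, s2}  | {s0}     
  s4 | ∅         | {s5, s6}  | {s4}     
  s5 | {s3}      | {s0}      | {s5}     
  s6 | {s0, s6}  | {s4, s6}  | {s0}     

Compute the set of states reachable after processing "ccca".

{s2, s4}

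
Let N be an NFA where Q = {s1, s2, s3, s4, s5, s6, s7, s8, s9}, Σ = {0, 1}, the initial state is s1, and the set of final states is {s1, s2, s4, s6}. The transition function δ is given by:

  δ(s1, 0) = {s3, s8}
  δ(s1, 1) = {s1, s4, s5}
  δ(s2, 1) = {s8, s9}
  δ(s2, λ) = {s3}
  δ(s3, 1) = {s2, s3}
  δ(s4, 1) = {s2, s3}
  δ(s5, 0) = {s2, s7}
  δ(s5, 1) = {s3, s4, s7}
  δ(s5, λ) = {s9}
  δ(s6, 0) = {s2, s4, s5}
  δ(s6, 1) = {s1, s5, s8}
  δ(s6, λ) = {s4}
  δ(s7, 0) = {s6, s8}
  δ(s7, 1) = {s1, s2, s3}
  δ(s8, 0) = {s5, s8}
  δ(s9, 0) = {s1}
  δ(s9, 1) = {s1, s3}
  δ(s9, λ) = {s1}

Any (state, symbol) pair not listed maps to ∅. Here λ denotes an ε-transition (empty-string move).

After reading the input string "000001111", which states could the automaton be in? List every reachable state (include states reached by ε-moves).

{s1, s2, s3, s4, s5, s7, s8, s9}

Start in {s1}.
Read '0': {s1} → {s3, s8}.
Read '0': {s3, s8} → {s1, s5, s8, s9}.
Read '0': {s1, s5, s8, s9} → {s1, s2, s3, s5, s7, s8, s9}.
Read '0': {s1, s2, s3, s5, s7, s8, s9} → {s1, s2, s3, s4, s5, s6, s7, s8, s9}.
Read '0': {s1, s2, s3, s4, s5, s6, s7, s8, s9} → {s1, s2, s3, s4, s5, s6, s7, s8, s9}.
Read '1': {s1, s2, s3, s4, s5, s6, s7, s8, s9} → {s1, s2, s3, s4, s5, s7, s8, s9}.
Read '1': {s1, s2, s3, s4, s5, s7, s8, s9} → {s1, s2, s3, s4, s5, s7, s8, s9}.
Read '1': {s1, s2, s3, s4, s5, s7, s8, s9} → {s1, s2, s3, s4, s5, s7, s8, s9}.
Read '1': {s1, s2, s3, s4, s5, s7, s8, s9} → {s1, s2, s3, s4, s5, s7, s8, s9}.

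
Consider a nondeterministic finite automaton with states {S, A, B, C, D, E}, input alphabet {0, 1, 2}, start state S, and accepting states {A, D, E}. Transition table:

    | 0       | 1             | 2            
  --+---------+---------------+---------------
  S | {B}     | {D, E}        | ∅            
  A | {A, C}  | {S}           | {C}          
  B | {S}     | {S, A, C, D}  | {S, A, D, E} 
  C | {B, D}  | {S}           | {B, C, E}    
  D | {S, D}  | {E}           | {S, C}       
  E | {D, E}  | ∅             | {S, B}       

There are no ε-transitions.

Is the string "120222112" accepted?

No

Start in {S}.
Read '1': S→{D, E}; now {D, E}.
Read '2': D→{S, C}, E→{S, B}; now {S, B, C}.
Read '0': S→{B}, B→{S}, C→{B, D}; now {S, B, D}.
Read '2': S→∅, B→{S, A, D, E}, D→{S, C}; now {S, A, C, D, E}.
Read '2': S→∅, A→{C}, C→{B, C, E}, D→{S, C}, E→{S, B}; now {S, B, C, E}.
Read '2': S→∅, B→{S, A, D, E}, C→{B, C, E}, E→{S, B}; now {S, A, B, C, D, E}.
Read '1': S→{D, E}, A→{S}, B→{S, A, C, D}, C→{S}, D→{E}, E→∅; now {S, A, C, D, E}.
Read '1': S→{D, E}, A→{S}, C→{S}, D→{E}, E→∅; now {S, D, E}.
Read '2': S→∅, D→{S, C}, E→{S, B}; now {S, B, C}.
The final set {S, B, C} contains no accepting state.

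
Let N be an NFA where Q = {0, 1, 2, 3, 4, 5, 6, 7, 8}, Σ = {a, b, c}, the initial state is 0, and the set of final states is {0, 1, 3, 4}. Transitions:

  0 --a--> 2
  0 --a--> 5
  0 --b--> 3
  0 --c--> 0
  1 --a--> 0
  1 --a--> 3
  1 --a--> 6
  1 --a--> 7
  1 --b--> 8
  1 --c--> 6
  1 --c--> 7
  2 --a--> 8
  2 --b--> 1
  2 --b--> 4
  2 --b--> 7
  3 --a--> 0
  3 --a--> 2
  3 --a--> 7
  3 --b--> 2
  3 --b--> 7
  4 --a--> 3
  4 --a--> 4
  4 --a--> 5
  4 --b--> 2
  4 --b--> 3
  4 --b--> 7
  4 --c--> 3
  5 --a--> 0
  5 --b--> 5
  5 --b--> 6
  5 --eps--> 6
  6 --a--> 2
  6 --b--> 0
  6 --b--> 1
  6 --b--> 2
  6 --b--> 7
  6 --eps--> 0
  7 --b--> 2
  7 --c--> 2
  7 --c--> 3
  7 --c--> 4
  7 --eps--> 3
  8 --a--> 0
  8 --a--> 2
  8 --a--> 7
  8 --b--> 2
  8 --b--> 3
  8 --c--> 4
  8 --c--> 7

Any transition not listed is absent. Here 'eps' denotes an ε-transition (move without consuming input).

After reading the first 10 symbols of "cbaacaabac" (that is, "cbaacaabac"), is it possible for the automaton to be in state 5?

Start in {0}.
Read 'c': {0} → {0}.
Read 'b': {0} → {3}.
Read 'a': {3} → {0, 2, 3, 7}.
Read 'a': {0, 2, 3, 7} → {0, 2, 3, 5, 6, 7, 8}.
Read 'c': {0, 2, 3, 5, 6, 7, 8} → {0, 2, 3, 4, 7}.
Read 'a': {0, 2, 3, 4, 7} → {0, 2, 3, 4, 5, 6, 7, 8}.
Read 'a': {0, 2, 3, 4, 5, 6, 7, 8} → {0, 2, 3, 4, 5, 6, 7, 8}.
Read 'b': {0, 2, 3, 4, 5, 6, 7, 8} → {0, 1, 2, 3, 4, 5, 6, 7}.
Read 'a': {0, 1, 2, 3, 4, 5, 6, 7} → {0, 2, 3, 4, 5, 6, 7, 8}.
Read 'c': {0, 2, 3, 4, 5, 6, 7, 8} → {0, 2, 3, 4, 7}.
State 5 is not in {0, 2, 3, 4, 7}.

No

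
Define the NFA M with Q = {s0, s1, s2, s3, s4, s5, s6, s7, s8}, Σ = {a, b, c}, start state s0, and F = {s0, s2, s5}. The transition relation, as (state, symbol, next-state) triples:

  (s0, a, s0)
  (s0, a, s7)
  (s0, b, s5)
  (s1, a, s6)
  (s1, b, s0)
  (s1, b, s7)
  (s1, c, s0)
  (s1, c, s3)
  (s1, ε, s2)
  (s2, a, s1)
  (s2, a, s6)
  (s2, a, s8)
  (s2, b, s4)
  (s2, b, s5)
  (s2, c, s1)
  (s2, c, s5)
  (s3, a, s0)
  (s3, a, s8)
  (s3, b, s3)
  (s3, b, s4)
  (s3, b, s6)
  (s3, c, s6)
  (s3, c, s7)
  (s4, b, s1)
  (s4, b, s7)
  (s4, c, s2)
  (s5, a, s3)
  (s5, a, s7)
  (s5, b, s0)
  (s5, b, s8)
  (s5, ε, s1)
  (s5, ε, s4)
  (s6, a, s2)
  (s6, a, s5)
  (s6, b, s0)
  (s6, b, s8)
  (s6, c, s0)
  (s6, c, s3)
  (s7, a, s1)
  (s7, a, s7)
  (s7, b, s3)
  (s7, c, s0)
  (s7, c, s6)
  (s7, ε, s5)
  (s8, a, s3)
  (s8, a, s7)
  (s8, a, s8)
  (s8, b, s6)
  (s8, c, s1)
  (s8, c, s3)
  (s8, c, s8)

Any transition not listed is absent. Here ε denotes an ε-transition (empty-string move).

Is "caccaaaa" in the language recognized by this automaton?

No

Start in {s0}.
Read 'c': s0→∅; now ∅.
The set is empty and remains empty for the remaining 7 symbols.
The final set ∅ contains no accepting state.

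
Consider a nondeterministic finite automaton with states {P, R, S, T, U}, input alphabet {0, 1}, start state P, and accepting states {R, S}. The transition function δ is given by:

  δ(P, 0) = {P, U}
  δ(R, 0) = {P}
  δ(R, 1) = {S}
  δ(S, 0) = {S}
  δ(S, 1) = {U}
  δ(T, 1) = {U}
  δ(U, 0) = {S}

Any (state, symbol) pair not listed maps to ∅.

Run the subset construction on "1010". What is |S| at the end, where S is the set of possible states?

0

Start in {P}.
Read '1': P→∅; now ∅.
The set is empty and remains empty for the remaining 3 symbols.
That set has 0 states.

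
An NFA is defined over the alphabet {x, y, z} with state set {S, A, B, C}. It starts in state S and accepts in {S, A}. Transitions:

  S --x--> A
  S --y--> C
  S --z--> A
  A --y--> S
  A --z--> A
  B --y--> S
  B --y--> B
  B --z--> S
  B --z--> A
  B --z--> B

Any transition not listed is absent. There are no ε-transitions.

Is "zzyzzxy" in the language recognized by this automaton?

No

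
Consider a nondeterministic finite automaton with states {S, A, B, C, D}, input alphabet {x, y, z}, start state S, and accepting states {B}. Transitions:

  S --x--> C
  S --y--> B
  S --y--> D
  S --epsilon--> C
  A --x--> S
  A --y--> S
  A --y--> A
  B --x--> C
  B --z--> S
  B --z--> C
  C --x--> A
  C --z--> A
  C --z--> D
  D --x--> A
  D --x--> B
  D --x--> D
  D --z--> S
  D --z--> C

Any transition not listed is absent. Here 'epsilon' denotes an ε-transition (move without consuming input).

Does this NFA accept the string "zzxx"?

No

Start: ε-closure({S}) = {S, C}.
Read 'z': {S, C} → {A, D}.
Read 'z': {A, D} → {S, C}.
Read 'x': {S, C} → {A, C}.
Read 'x': {A, C} → {S, A, C}.
The final set {S, A, C} contains no accepting state.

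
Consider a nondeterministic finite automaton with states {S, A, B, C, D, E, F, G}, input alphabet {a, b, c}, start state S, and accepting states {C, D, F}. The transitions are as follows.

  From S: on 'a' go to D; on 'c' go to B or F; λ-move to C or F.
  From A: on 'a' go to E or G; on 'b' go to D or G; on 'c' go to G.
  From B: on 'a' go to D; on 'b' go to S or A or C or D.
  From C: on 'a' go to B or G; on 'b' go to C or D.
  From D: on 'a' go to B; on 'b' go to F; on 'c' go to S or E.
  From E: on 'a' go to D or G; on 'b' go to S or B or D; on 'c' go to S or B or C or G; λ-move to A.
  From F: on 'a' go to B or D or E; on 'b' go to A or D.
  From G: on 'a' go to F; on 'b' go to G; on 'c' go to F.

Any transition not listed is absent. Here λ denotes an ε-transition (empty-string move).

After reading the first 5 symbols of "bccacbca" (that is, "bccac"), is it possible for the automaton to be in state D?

No

Start: ε-closure({S}) = {S, C, F}.
Read 'b': S→∅, C→{C, D}, F→{A, D}; now {A, C, D}.
Read 'c': A→{G}, C→∅, D→{S, E}; union {S, E, G}; ε-closure = {S, A, C, E, F, G}.
Read 'c': S→{B, F}, A→{G}, C→∅, E→{S, B, C, G}, F→∅, G→{F}; now {S, B, C, F, G}.
Read 'a': S→{D}, B→{D}, C→{B, G}, F→{B, D, E}, G→{F}; union {B, D, E, F, G}; ε-closure = {A, B, D, E, F, G}.
Read 'c': A→{G}, B→∅, D→{S, E}, E→{S, B, C, G}, F→∅, G→{F}; union {S, B, C, E, F, G}; ε-closure = {S, A, B, C, E, F, G}.
State D is not in {S, A, B, C, E, F, G}.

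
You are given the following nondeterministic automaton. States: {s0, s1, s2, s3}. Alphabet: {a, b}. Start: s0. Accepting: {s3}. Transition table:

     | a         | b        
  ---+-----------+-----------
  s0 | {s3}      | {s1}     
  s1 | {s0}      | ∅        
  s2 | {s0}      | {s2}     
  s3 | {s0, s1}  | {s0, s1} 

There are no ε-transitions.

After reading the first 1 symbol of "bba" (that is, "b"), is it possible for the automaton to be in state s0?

No

Start in {s0}.
Read 'b': {s0} → {s1}.
State s0 is not in {s1}.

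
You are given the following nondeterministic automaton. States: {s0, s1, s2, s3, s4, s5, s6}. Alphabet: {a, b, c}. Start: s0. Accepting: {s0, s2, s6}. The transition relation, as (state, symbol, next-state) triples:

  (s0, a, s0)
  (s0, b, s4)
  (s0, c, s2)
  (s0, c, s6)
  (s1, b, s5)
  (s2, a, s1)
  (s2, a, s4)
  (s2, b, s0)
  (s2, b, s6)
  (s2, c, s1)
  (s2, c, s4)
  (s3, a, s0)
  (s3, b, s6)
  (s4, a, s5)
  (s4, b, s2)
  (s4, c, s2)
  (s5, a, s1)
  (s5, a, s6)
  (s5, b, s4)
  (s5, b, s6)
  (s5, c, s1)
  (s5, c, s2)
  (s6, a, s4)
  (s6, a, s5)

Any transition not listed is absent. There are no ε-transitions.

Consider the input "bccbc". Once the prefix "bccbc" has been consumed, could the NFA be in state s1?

Yes

Start in {s0}.
Read 'b': s0→{s4}; now {s4}.
Read 'c': s4→{s2}; now {s2}.
Read 'c': s2→{s1, s4}; now {s1, s4}.
Read 'b': s1→{s5}, s4→{s2}; now {s2, s5}.
Read 'c': s2→{s1, s4}, s5→{s1, s2}; now {s1, s2, s4}.
State s1 is in {s1, s2, s4}.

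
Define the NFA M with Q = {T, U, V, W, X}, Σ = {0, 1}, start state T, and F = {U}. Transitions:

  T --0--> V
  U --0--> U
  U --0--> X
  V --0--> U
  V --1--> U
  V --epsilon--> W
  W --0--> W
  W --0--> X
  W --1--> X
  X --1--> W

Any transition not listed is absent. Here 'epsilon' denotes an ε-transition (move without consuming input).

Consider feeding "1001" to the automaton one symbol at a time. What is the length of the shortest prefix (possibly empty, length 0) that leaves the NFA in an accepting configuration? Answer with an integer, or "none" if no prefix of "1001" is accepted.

none

Start in {T}.
Read '1': T→∅; now ∅.
The set is empty and remains empty for the remaining 3 symbols.
No reachable set along the way intersects F.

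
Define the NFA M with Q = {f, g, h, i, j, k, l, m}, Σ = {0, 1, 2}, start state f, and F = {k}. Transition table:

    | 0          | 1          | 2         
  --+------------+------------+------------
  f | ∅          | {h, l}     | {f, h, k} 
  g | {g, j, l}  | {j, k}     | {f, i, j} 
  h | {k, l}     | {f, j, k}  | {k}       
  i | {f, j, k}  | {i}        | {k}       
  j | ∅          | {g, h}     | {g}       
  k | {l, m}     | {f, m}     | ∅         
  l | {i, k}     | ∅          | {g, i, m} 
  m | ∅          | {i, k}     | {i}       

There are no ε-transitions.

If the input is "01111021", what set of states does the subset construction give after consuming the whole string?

∅

Start in {f}.
Read '0': f→∅; now ∅.
The set is empty and remains empty for the remaining 7 symbols.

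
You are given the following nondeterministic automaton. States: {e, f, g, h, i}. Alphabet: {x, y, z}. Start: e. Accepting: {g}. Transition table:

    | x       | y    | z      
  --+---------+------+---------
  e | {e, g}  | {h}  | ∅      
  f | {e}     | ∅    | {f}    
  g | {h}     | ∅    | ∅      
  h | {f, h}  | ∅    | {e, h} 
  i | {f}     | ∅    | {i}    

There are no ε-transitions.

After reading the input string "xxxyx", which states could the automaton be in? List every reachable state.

{f, h}

Start in {e}.
Read 'x': e→{e, g}; now {e, g}.
Read 'x': e→{e, g}, g→{h}; now {e, g, h}.
Read 'x': e→{e, g}, g→{h}, h→{f, h}; now {e, f, g, h}.
Read 'y': e→{h}, f→∅, g→∅, h→∅; now {h}.
Read 'x': h→{f, h}; now {f, h}.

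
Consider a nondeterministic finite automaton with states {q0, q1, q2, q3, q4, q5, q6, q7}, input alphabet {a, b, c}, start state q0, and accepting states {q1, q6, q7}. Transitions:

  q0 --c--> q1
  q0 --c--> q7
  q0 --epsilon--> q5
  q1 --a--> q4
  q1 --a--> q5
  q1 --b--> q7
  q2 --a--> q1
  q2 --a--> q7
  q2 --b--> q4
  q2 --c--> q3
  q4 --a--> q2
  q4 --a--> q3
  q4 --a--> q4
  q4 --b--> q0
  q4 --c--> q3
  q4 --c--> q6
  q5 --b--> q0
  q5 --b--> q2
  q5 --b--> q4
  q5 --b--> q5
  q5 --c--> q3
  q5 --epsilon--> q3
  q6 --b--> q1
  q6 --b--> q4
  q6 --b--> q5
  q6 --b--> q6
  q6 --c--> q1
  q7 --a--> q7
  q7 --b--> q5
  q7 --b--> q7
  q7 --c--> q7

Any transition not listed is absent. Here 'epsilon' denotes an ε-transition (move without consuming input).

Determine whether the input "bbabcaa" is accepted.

Start: ε-closure({q0}) = {q0, q3, q5}.
Read 'b': q0→∅, q3→∅, q5→{q0, q2, q4, q5}; union {q0, q2, q4, q5}; ε-closure = {q0, q2, q3, q4, q5}.
Read 'b': q0→∅, q2→{q4}, q3→∅, q4→{q0}, q5→{q0, q2, q4, q5}; union {q0, q2, q4, q5}; ε-closure = {q0, q2, q3, q4, q5}.
Read 'a': q0→∅, q2→{q1, q7}, q3→∅, q4→{q2, q3, q4}, q5→∅; now {q1, q2, q3, q4, q7}.
Read 'b': q1→{q7}, q2→{q4}, q3→∅, q4→{q0}, q7→{q5, q7}; union {q0, q4, q5, q7}; ε-closure = {q0, q3, q4, q5, q7}.
Read 'c': q0→{q1, q7}, q3→∅, q4→{q3, q6}, q5→{q3}, q7→{q7}; now {q1, q3, q6, q7}.
Read 'a': q1→{q4, q5}, q3→∅, q6→∅, q7→{q7}; union {q4, q5, q7}; ε-closure = {q3, q4, q5, q7}.
Read 'a': q3→∅, q4→{q2, q3, q4}, q5→∅, q7→{q7}; now {q2, q3, q4, q7}.
The final set {q2, q3, q4, q7} contains the accepting state q7.

Yes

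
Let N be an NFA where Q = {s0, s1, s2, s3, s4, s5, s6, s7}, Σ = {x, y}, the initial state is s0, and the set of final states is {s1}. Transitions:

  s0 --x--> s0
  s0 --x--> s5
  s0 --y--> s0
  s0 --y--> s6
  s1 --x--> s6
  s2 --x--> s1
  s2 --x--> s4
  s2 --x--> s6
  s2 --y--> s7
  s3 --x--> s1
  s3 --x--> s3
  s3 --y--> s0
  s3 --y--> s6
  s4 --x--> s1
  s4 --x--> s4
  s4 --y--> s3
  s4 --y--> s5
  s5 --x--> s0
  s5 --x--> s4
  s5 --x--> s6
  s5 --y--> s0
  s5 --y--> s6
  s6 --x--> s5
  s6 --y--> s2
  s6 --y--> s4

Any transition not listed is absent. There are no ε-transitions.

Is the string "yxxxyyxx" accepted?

Yes

Start in {s0}.
Read 'y': s0→{s0, s6}; now {s0, s6}.
Read 'x': s0→{s0, s5}, s6→{s5}; now {s0, s5}.
Read 'x': s0→{s0, s5}, s5→{s0, s4, s6}; now {s0, s4, s5, s6}.
Read 'x': s0→{s0, s5}, s4→{s1, s4}, s5→{s0, s4, s6}, s6→{s5}; now {s0, s1, s4, s5, s6}.
Read 'y': s0→{s0, s6}, s1→∅, s4→{s3, s5}, s5→{s0, s6}, s6→{s2, s4}; now {s0, s2, s3, s4, s5, s6}.
Read 'y': s0→{s0, s6}, s2→{s7}, s3→{s0, s6}, s4→{s3, s5}, s5→{s0, s6}, s6→{s2, s4}; now {s0, s2, s3, s4, s5, s6, s7}.
Read 'x': s0→{s0, s5}, s2→{s1, s4, s6}, s3→{s1, s3}, s4→{s1, s4}, s5→{s0, s4, s6}, s6→{s5}, s7→∅; now {s0, s1, s3, s4, s5, s6}.
Read 'x': s0→{s0, s5}, s1→{s6}, s3→{s1, s3}, s4→{s1, s4}, s5→{s0, s4, s6}, s6→{s5}; now {s0, s1, s3, s4, s5, s6}.
The final set {s0, s1, s3, s4, s5, s6} contains the accepting state s1.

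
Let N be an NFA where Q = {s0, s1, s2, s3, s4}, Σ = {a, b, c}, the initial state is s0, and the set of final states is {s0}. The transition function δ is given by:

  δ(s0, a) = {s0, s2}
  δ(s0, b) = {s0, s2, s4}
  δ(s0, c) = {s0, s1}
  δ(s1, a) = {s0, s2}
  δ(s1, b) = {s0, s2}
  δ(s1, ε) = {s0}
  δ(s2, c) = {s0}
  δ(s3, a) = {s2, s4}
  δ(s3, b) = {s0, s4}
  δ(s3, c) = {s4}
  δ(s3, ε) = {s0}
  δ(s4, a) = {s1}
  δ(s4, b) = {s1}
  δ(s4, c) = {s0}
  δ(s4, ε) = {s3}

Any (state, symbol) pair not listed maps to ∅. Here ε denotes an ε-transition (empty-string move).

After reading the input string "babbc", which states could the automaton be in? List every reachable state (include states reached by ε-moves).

Start in {s0}.
Read 'b': s0→{s0, s2, s4}; union {s0, s2, s4}; ε-closure = {s0, s2, s3, s4}.
Read 'a': s0→{s0, s2}, s2→∅, s3→{s2, s4}, s4→{s1}; union {s0, s1, s2, s4}; ε-closure = {s0, s1, s2, s3, s4}.
Read 'b': s0→{s0, s2, s4}, s1→{s0, s2}, s2→∅, s3→{s0, s4}, s4→{s1}; union {s0, s1, s2, s4}; ε-closure = {s0, s1, s2, s3, s4}.
Read 'b': s0→{s0, s2, s4}, s1→{s0, s2}, s2→∅, s3→{s0, s4}, s4→{s1}; union {s0, s1, s2, s4}; ε-closure = {s0, s1, s2, s3, s4}.
Read 'c': s0→{s0, s1}, s1→∅, s2→{s0}, s3→{s4}, s4→{s0}; union {s0, s1, s4}; ε-closure = {s0, s1, s3, s4}.

{s0, s1, s3, s4}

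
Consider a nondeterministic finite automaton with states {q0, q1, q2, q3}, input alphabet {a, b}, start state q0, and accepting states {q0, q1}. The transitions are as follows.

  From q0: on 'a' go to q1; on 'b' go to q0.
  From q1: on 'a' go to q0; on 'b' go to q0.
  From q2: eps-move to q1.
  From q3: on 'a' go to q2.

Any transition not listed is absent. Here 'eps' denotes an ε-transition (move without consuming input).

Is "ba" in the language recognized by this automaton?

Start in {q0}.
Read 'b': {q0} → {q0}.
Read 'a': {q0} → {q1}.
The final set {q1} contains the accepting state q1.

Yes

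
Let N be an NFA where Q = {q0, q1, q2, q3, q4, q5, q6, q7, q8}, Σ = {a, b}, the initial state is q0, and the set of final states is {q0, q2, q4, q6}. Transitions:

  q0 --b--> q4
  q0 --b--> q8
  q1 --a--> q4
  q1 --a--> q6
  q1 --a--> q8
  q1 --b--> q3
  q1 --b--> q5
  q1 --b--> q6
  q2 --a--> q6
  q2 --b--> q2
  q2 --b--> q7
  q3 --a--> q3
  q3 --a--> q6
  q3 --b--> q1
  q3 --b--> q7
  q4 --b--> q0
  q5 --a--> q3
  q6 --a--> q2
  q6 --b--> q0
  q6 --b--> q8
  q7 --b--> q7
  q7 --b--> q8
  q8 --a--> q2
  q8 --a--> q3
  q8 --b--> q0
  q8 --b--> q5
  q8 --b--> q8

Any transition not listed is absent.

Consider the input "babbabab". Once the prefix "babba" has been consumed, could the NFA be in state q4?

No

Start in {q0}.
Read 'b': {q0} → {q4, q8}.
Read 'a': {q4, q8} → {q2, q3}.
Read 'b': {q2, q3} → {q1, q2, q7}.
Read 'b': {q1, q2, q7} → {q2, q3, q5, q6, q7, q8}.
Read 'a': {q2, q3, q5, q6, q7, q8} → {q2, q3, q6}.
State q4 is not in {q2, q3, q6}.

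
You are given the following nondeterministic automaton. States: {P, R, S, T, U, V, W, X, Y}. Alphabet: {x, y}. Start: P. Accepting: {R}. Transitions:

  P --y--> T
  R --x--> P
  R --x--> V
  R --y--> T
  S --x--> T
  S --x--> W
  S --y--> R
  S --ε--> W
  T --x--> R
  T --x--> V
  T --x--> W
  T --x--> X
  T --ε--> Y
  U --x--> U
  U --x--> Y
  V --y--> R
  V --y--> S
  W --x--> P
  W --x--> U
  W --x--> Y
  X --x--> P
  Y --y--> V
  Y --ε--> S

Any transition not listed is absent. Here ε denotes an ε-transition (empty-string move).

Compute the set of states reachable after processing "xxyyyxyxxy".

∅

Start in {P}.
Read 'x': P→∅; now ∅.
The set is empty and remains empty for the remaining 9 symbols.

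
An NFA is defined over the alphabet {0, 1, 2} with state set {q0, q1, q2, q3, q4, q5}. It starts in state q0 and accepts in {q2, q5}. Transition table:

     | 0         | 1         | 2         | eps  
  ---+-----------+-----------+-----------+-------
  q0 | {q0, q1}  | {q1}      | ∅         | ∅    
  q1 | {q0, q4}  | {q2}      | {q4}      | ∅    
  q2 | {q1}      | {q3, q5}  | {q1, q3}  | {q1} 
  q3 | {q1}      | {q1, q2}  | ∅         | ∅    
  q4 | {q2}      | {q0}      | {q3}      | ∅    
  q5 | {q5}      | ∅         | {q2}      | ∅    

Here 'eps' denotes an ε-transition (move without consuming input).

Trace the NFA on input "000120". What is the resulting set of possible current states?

{q0, q1, q2, q4}

Start in {q0}.
Read '0': q0→{q0, q1}; now {q0, q1}.
Read '0': q0→{q0, q1}, q1→{q0, q4}; now {q0, q1, q4}.
Read '0': q0→{q0, q1}, q1→{q0, q4}, q4→{q2}; now {q0, q1, q2, q4}.
Read '1': q0→{q1}, q1→{q2}, q2→{q3, q5}, q4→{q0}; now {q0, q1, q2, q3, q5}.
Read '2': q0→∅, q1→{q4}, q2→{q1, q3}, q3→∅, q5→{q2}; now {q1, q2, q3, q4}.
Read '0': q1→{q0, q4}, q2→{q1}, q3→{q1}, q4→{q2}; now {q0, q1, q2, q4}.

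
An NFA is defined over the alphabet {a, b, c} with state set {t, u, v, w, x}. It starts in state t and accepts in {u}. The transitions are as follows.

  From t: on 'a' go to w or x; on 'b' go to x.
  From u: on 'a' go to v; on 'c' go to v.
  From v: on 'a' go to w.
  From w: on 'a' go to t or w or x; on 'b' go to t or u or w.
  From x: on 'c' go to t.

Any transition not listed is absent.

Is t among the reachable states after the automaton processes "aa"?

Yes

Start in {t}.
Read 'a': {t} → {w, x}.
Read 'a': {w, x} → {t, w, x}.
State t is in {t, w, x}.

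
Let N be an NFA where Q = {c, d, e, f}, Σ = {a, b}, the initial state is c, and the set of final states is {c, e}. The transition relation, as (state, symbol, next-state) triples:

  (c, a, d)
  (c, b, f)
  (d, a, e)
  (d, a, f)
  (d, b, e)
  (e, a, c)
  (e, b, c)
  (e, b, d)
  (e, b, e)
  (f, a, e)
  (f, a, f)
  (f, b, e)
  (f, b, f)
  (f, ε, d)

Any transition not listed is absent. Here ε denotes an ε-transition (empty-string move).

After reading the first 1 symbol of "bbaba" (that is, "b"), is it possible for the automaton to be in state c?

No

Start in {c}.
Read 'b': {c} → {d, f}.
State c is not in {d, f}.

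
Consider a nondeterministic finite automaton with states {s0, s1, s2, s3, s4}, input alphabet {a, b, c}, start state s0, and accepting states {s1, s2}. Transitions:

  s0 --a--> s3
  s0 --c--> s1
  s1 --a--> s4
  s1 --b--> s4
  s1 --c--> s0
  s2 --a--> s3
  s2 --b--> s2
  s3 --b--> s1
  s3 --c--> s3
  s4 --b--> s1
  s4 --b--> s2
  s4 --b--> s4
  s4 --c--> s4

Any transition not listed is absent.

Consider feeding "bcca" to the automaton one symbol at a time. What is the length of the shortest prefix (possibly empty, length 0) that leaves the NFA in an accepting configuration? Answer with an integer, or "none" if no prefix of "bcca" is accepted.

none

Start in {s0}.
Read 'b': s0→∅; now ∅.
The set is empty and remains empty for the remaining 3 symbols.
No reachable set along the way intersects F.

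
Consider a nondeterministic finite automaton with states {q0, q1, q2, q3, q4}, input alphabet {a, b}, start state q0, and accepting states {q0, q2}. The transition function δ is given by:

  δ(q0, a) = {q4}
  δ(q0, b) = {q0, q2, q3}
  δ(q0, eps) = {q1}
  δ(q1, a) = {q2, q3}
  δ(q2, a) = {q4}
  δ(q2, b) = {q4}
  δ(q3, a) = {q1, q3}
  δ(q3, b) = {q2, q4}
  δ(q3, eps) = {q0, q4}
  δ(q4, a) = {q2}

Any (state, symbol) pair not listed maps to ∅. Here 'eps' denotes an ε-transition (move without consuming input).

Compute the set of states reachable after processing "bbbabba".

{q0, q1, q2, q3, q4}

Start: ε-closure({q0}) = {q0, q1}.
Read 'b': {q0, q1} → {q0, q1, q2, q3, q4}.
Read 'b': {q0, q1, q2, q3, q4} → {q0, q1, q2, q3, q4}.
Read 'b': {q0, q1, q2, q3, q4} → {q0, q1, q2, q3, q4}.
Read 'a': {q0, q1, q2, q3, q4} → {q0, q1, q2, q3, q4}.
Read 'b': {q0, q1, q2, q3, q4} → {q0, q1, q2, q3, q4}.
Read 'b': {q0, q1, q2, q3, q4} → {q0, q1, q2, q3, q4}.
Read 'a': {q0, q1, q2, q3, q4} → {q0, q1, q2, q3, q4}.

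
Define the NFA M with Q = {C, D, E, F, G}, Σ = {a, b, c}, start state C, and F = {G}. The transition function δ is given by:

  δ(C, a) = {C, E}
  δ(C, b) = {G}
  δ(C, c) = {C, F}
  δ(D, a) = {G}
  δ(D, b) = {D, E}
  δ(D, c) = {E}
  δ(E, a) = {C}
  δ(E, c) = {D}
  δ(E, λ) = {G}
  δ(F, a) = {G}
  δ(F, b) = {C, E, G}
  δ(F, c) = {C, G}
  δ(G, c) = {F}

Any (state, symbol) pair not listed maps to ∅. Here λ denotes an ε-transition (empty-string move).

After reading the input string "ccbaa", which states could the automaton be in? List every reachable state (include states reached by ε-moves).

Start in {C}.
Read 'c': C→{C, F}; now {C, F}.
Read 'c': C→{C, F}, F→{C, G}; now {C, F, G}.
Read 'b': C→{G}, F→{C, E, G}, G→∅; now {C, E, G}.
Read 'a': C→{C, E}, E→{C}, G→∅; union {C, E}; ε-closure = {C, E, G}.
Read 'a': C→{C, E}, E→{C}, G→∅; union {C, E}; ε-closure = {C, E, G}.

{C, E, G}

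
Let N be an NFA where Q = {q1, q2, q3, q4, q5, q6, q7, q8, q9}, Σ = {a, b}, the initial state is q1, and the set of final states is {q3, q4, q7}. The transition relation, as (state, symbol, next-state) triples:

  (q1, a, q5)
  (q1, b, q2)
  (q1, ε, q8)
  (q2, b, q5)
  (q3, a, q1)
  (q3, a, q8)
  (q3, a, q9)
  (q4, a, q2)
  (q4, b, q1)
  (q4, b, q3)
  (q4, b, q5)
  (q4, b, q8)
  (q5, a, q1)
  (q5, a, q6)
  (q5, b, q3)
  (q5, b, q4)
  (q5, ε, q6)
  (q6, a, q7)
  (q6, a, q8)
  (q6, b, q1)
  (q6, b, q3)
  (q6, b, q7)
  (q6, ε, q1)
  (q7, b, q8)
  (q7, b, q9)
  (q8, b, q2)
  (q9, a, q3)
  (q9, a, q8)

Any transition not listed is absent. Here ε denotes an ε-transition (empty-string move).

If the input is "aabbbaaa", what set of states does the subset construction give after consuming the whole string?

{q1, q5, q6, q7, q8, q9}

Start: ε-closure({q1}) = {q1, q8}.
Read 'a': {q1, q8} → {q1, q5, q6, q8}.
Read 'a': {q1, q5, q6, q8} → {q1, q5, q6, q7, q8}.
Read 'b': {q1, q5, q6, q7, q8} → {q1, q2, q3, q4, q7, q8, q9}.
Read 'b': {q1, q2, q3, q4, q7, q8, q9} → {q1, q2, q3, q5, q6, q8, q9}.
Read 'b': {q1, q2, q3, q5, q6, q8, q9} → {q1, q2, q3, q4, q5, q6, q7, q8}.
Read 'a': {q1, q2, q3, q4, q5, q6, q7, q8} → {q1, q2, q5, q6, q7, q8, q9}.
Read 'a': {q1, q2, q5, q6, q7, q8, q9} → {q1, q3, q5, q6, q7, q8}.
Read 'a': {q1, q3, q5, q6, q7, q8} → {q1, q5, q6, q7, q8, q9}.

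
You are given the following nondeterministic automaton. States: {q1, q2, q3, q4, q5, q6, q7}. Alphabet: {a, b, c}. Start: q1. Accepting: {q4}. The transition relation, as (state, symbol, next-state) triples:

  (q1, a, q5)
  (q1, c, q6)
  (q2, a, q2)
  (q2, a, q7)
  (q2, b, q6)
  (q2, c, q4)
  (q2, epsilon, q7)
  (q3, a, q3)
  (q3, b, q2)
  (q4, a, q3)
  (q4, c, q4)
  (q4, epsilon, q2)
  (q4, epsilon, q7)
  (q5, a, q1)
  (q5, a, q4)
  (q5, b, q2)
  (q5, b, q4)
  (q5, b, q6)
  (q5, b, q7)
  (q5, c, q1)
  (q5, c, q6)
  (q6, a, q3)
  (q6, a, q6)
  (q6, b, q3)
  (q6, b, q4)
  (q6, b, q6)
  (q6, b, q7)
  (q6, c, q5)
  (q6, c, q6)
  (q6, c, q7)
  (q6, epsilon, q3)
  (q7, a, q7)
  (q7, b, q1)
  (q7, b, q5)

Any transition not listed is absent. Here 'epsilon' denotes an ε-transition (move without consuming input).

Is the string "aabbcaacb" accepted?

Yes

Start in {q1}.
Read 'a': q1→{q5}; now {q5}.
Read 'a': q5→{q1, q4}; union {q1, q4}; ε-closure = {q1, q2, q4, q7}.
Read 'b': q1→∅, q2→{q6}, q4→∅, q7→{q1, q5}; union {q1, q5, q6}; ε-closure = {q1, q3, q5, q6}.
Read 'b': q1→∅, q3→{q2}, q5→{q2, q4, q6, q7}, q6→{q3, q4, q6, q7}; now {q2, q3, q4, q6, q7}.
Read 'c': q2→{q4}, q3→∅, q4→{q4}, q6→{q5, q6, q7}, q7→∅; union {q4, q5, q6, q7}; ε-closure = {q2, q3, q4, q5, q6, q7}.
Read 'a': q2→{q2, q7}, q3→{q3}, q4→{q3}, q5→{q1, q4}, q6→{q3, q6}, q7→{q7}; now {q1, q2, q3, q4, q6, q7}.
Read 'a': q1→{q5}, q2→{q2, q7}, q3→{q3}, q4→{q3}, q6→{q3, q6}, q7→{q7}; now {q2, q3, q5, q6, q7}.
Read 'c': q2→{q4}, q3→∅, q5→{q1, q6}, q6→{q5, q6, q7}, q7→∅; union {q1, q4, q5, q6, q7}; ε-closure = {q1, q2, q3, q4, q5, q6, q7}.
Read 'b': q1→∅, q2→{q6}, q3→{q2}, q4→∅, q5→{q2, q4, q6, q7}, q6→{q3, q4, q6, q7}, q7→{q1, q5}; now {q1, q2, q3, q4, q5, q6, q7}.
The final set {q1, q2, q3, q4, q5, q6, q7} contains the accepting state q4.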